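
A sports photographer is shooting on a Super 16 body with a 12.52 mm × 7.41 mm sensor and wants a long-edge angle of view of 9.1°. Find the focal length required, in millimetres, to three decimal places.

78.663 mm

From α = 2·arctan(w/2f) we get f = w / (2·tan(α/2)).
With w = 12.52 mm and α/2 = 4.55°, tan(α/2) ≈ 0.07958, so f ≈ 12.52 / 0.15916 ≈ 78.6631 mm.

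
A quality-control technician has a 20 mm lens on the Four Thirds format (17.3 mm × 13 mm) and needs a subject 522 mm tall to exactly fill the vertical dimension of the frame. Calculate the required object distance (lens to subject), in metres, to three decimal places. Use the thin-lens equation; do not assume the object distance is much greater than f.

Magnification m = h/W = dᵢ/dₒ; combined with 1/f = 1/dₒ + 1/dᵢ this gives dₒ = f·(1 + W/h).
dₒ = 20 mm × (1 + 522/13) = 20 × 41.1538 ≈ 823.077 mm = 0.823077 m.

0.823 m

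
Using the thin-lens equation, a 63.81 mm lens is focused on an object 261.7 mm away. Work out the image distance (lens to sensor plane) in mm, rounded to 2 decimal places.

84.39 mm

1/dᵢ = 1/f − 1/dₒ = 1/63.81 − 1/261.7 = 0.0118504 mm⁻¹.
dᵢ = 1/0.0118504 ≈ 84.3857 mm.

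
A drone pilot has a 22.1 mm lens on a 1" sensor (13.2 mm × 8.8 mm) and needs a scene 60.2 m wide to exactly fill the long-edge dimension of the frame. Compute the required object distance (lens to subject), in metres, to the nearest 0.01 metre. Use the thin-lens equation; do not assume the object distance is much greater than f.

100.81 m

W: 60.2 m = 60200 mm.
Magnification m = w/W = dᵢ/dₒ; combined with 1/f = 1/dₒ + 1/dᵢ this gives dₒ = f·(1 + W/w).
dₒ = 22.1 mm × (1 + 60200/13.2) = 22.1 × 4561.6061 ≈ 100811.494 mm = 100.811 m.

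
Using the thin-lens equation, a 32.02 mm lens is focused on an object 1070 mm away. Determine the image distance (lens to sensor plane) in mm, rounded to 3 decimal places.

1/dᵢ = 1/f − 1/dₒ = 1/32.02 − 1/1070 = 0.0302959 mm⁻¹.
dᵢ = 1/0.0302959 ≈ 33.0078 mm.

33.008 mm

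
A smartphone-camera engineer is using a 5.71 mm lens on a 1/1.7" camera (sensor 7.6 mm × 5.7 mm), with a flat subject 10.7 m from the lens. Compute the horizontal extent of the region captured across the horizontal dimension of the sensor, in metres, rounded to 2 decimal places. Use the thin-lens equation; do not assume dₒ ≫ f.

dₒ: 10.7 m = 10700 mm.
Similar triangles through the lens centre give W/dₒ = w/dᵢ; with 1/f = 1/dₒ + 1/dᵢ this gives W = w·(dₒ − f)/f.
W = 7.6 mm × (10700 − 5.71) / 5.71 = 7.6 × 1872.9054 ≈ 14234.081 mm = 14.2341 m.

14.23 m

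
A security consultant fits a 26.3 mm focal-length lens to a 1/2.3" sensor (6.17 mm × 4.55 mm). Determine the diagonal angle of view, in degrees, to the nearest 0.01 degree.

Sensor diagonal = √(6.17² + 4.55²) = √58.7714 ≈ 7.6663 mm.
Angle of view α = 2·arctan(d/2f) with d = 7.6663 mm and f = 26.3 mm.
d/2f = 0.14575; arctan(0.14575) ≈ 8.2923°, so α ≈ 16.5845°.

16.58°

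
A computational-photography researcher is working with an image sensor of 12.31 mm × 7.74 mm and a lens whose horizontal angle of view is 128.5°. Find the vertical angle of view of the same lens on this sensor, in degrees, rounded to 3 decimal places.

105.014°

From the horizontal AOV: f = 12.31 / (2·tan(64.25°)) = 12.31 / 4.14643 ≈ 2.9688 mm.
Vertical AOV = 2·arctan(7.74 / (2 × 2.9688)) = 2·arctan(1.30355) ≈ 105.0137°.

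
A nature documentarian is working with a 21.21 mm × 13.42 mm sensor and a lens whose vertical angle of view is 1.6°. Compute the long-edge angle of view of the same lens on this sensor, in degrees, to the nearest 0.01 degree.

2.53°

From the vertical AOV: f = 13.42 / (2·tan(0.8°)) = 13.42 / 0.02793 ≈ 480.5371 mm.
Long-edge AOV = 2·arctan(21.21 / (2 × 480.5371)) = 2·arctan(0.02207) ≈ 2.5285°.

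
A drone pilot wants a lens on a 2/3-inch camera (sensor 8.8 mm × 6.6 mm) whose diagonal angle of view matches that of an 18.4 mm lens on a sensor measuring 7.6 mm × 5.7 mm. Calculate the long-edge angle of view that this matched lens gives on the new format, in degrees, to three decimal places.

23.338°

Sensor diagonal = √(7.6² + 5.7²) = √90.2500 ≈ 9.5000 mm.
Sensor diagonal = √(8.8² + 6.6²) = √121.0000 ≈ 11.0000 mm.
Equal diagonal AOV ⇒ f₂ = f₁ · 11.0000/9.5000 = 18.4 × 1.15789 ≈ 21.3053 mm.
Long-edge AOV on the new format = 2·arctan(8.8 / (2 × 21.3053)) = 2·arctan(0.20652) ≈ 23.3375°.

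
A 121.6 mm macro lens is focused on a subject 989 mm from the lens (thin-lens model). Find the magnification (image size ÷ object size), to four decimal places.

Thin lens: 1/f = 1/dₒ + 1/dᵢ → 1/dᵢ = 1/121.6 − 1/989 = 0.0072126 mm⁻¹, so dᵢ ≈ 138.6470 mm.
Magnification m = dᵢ/dₒ = 138.6470/989 ≈ 0.14019.

0.1402×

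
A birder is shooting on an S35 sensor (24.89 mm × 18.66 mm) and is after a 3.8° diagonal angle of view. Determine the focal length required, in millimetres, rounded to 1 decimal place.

468.9 mm

Sensor diagonal = √(24.89² + 18.66²) = √967.7077 ≈ 31.1080 mm.
From α = 2·arctan(d/2f) we get f = d / (2·tan(α/2)).
With d = 31.1080 mm and α/2 = 1.9°, tan(α/2) ≈ 0.03317, so f ≈ 31.1080 / 0.06635 ≈ 468.8694 mm.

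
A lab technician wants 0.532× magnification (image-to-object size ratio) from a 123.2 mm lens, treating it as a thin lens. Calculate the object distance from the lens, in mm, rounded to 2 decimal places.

With m = dᵢ/dₒ and 1/f = 1/dₒ + 1/dᵢ, substituting dᵢ = m·dₒ gives 1/f = (1 + 1/m)/dₒ, hence dₒ = f·(1 + 1/m).
dₒ = 123.2 × (1 + 1/0.532) = 123.2 × 2.87970 ≈ 354.779 mm.

354.78 mm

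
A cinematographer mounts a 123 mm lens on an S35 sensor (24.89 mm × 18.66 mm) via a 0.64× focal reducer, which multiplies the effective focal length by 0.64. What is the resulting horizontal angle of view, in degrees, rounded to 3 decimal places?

17.967°

Effective focal length f = 123 × 0.64 = 78.72 mm.
α = 2·arctan(24.89 / (2 × 78.72)) = 2·arctan(0.15809) ≈ 17.9673°.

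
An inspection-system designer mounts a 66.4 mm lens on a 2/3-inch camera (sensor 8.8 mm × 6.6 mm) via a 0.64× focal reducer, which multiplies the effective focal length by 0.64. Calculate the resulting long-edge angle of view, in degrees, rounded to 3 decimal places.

11.823°

Effective focal length f = 66.4 × 0.64 = 42.496 mm.
α = 2·arctan(8.8 / (2 × 42.496)) = 2·arctan(0.10354) ≈ 11.8226°.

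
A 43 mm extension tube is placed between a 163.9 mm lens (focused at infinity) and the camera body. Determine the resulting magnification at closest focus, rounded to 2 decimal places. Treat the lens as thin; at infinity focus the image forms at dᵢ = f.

The tube moves the image plane from f to f + e, so dᵢ = 163.9 + 43 = 206.9 mm. Focus is achieved when 1/f = 1/dₒ + 1/dᵢ, giving dₒ = 1/(1/f − 1/(f+e)).
Magnification m = dᵢ/dₒ = (f+e)·(1/f − 1/(f+e)) = e/f = 43/163.9 ≈ 0.2624.

0.26×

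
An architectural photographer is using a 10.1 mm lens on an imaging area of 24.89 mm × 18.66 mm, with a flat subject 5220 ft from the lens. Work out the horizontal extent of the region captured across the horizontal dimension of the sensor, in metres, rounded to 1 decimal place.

dₒ: 5220 ft × 304.8 mm/ft = 1591055.95 mm.
Similar triangles through the lens centre give W/dₒ = w/dᵢ; with 1/f = 1/dₒ + 1/dᵢ this gives W = w·(dₒ − f)/f.
W = 24.89 mm × (1.59106e+06 − 10.1) / 10.1 = 24.89 × 157529.2920 ≈ 3920904.078 mm = 3920.9 m.

3920.9 m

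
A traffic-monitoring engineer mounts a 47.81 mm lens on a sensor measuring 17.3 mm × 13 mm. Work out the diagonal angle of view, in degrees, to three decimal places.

Sensor diagonal = √(17.3² + 13²) = √468.2900 ≈ 21.6400 mm.
Angle of view α = 2·arctan(d/2f) with d = 21.6400 mm and f = 47.81 mm.
d/2f = 0.22631; arctan(0.22631) ≈ 12.7519°, so α ≈ 25.5039°.

25.504°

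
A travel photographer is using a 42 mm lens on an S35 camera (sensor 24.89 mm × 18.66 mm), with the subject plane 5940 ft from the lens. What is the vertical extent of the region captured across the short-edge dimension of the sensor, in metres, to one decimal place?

dₒ: 5940 ft × 304.8 mm/ft = 1810511.94 mm.
Similar triangles through the lens centre give W/dₒ = h/dᵢ; with 1/f = 1/dₒ + 1/dᵢ this gives W = h·(dₒ − f)/f.
W = 18.66 mm × (1.81051e+06 − 42) / 42 = 18.66 × 43106.4272 ≈ 804365.931 mm = 804.366 m.

804.4 m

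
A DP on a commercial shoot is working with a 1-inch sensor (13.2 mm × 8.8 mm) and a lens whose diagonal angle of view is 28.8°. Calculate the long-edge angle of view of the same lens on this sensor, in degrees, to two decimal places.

Sensor diagonal = √(13.2² + 8.8²) = √251.6800 ≈ 15.8644 mm.
From the diagonal AOV: f = 15.8644 / (2·tan(14.4°)) = 15.8644 / 0.51351 ≈ 30.8939 mm.
Long-edge AOV = 2·arctan(13.2 / (2 × 30.8939)) = 2·arctan(0.21363) ≈ 24.1181°.

24.12°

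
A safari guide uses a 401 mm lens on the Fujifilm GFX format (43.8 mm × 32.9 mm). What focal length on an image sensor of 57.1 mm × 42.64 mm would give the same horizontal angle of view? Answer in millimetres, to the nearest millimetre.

Equal angle of view means equal width/f ratio, so f₂ = f₁ · (width₂/width₁) = 401 × 57.1/43.8.
f₂ = 401 × 1.30365 ≈ 522.765 mm.

523 mm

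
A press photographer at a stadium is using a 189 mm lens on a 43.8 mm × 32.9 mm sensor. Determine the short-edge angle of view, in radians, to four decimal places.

0.1736 rad

Angle of view α = 2·arctan(h/2f) with h = 32.9 mm and f = 189 mm.
h/2f = 0.08704; arctan(0.08704) ≈ 0.0868 rad, so α ≈ 0.1736 rad.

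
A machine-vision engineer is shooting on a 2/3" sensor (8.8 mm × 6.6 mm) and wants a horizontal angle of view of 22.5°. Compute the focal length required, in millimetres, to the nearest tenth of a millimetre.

From α = 2·arctan(w/2f) we get f = w / (2·tan(α/2)).
With w = 8.8 mm and α/2 = 11.25°, tan(α/2) ≈ 0.19891, so f ≈ 8.8 / 0.39782 ≈ 22.1203 mm.

22.1 mm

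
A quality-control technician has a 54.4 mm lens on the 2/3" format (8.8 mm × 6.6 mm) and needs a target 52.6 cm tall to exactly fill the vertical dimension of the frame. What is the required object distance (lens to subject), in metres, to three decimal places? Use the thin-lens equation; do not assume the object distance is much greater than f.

4.390 m

W: 52.6 cm = 526 mm.
Magnification m = h/W = dᵢ/dₒ; combined with 1/f = 1/dₒ + 1/dᵢ this gives dₒ = f·(1 + W/h).
dₒ = 54.4 mm × (1 + 526/6.6) = 54.4 × 80.6970 ≈ 4389.915 mm = 4.38992 m.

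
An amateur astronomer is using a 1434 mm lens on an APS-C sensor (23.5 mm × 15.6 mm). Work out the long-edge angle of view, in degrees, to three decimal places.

Angle of view α = 2·arctan(w/2f) with w = 23.5 mm and f = 1434 mm.
w/2f = 0.00819; arctan(0.00819) ≈ 0.4695°, so α ≈ 0.9389°.

0.939°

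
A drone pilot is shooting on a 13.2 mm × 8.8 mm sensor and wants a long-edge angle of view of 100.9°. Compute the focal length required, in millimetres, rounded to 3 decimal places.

From α = 2·arctan(w/2f) we get f = w / (2·tan(α/2)).
With w = 13.2 mm and α/2 = 50.45°, tan(α/2) ≈ 1.21094, so f ≈ 13.2 / 2.42188 ≈ 5.4503 mm.

5.450 mm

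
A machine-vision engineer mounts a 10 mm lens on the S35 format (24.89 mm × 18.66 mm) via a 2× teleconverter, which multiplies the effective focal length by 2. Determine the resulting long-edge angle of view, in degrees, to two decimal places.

Effective focal length f = 10 × 2 = 20 mm.
α = 2·arctan(24.89 / (2 × 20)) = 2·arctan(0.62225) ≈ 63.7839°.

63.78°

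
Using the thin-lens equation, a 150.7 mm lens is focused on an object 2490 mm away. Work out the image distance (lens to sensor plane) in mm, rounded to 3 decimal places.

1/dᵢ = 1/f − 1/dₒ = 1/150.7 − 1/2490 = 0.0062341 mm⁻¹.
dᵢ = 1/0.0062341 ≈ 160.4082 mm.

160.408 mm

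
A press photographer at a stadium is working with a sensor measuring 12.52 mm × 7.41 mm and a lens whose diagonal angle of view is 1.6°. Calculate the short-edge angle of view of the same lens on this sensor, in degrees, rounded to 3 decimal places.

Sensor diagonal = √(12.52² + 7.41²) = √211.6585 ≈ 14.5485 mm.
From the diagonal AOV: f = 14.5485 / (2·tan(0.8°)) = 14.5485 / 0.02793 ≈ 520.9455 mm.
Short-edge AOV = 2·arctan(7.41 / (2 × 520.9455)) = 2·arctan(0.00711) ≈ 0.8150°.

0.815°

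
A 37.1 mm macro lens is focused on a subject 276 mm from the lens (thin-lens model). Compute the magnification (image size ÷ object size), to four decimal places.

Thin lens: 1/f = 1/dₒ + 1/dᵢ → 1/dᵢ = 1/37.1 − 1/276 = 0.0233310 mm⁻¹, so dᵢ ≈ 42.8614 mm.
Magnification m = dᵢ/dₒ = 42.8614/276 ≈ 0.15530.

0.1553×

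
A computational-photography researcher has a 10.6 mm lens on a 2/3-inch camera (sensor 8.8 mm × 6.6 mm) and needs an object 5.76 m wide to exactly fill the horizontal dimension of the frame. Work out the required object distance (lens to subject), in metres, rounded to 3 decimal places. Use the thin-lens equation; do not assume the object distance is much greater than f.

6.949 m

W: 5.76 m = 5760 mm.
Magnification m = w/W = dᵢ/dₒ; combined with 1/f = 1/dₒ + 1/dᵢ this gives dₒ = f·(1 + W/w).
dₒ = 10.6 mm × (1 + 5760/8.8) = 10.6 × 655.5455 ≈ 6948.782 mm = 6.94878 m.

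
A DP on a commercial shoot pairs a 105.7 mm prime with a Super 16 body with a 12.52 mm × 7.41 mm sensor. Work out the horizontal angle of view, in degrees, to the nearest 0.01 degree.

Angle of view α = 2·arctan(w/2f) with w = 12.52 mm and f = 105.7 mm.
w/2f = 0.05922; arctan(0.05922) ≈ 3.3893°, so α ≈ 6.7787°.

6.78°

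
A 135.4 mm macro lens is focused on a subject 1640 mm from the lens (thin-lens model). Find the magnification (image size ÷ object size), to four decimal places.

0.0900×

Thin lens: 1/f = 1/dₒ + 1/dᵢ → 1/dᵢ = 1/135.4 − 1/1640 = 0.0067758 mm⁻¹, so dᵢ ≈ 147.5847 mm.
Magnification m = dᵢ/dₒ = 147.5847/1640 ≈ 0.08999.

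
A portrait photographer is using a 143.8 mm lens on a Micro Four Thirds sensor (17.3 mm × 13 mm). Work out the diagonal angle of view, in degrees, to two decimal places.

8.61°

Sensor diagonal = √(17.3² + 13²) = √468.2900 ≈ 21.6400 mm.
Angle of view α = 2·arctan(d/2f) with d = 21.6400 mm and f = 143.8 mm.
d/2f = 0.07524; arctan(0.07524) ≈ 4.3030°, so α ≈ 8.6060°.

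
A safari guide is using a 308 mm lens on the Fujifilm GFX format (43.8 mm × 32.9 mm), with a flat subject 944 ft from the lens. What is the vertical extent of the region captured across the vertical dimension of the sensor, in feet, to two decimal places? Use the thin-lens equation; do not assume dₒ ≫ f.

dₒ: 944 ft × 304.8 mm/ft = 287731.19 mm.
Similar triangles through the lens centre give W/dₒ = h/dᵢ; with 1/f = 1/dₒ + 1/dᵢ this gives W = h·(dₒ − f)/f.
W = 32.9 mm × (287731 − 308) / 308 = 32.9 × 933.1922 ≈ 30702.023 mm = 30702.023/304.8 ft = 100.728 ft.

100.73 ft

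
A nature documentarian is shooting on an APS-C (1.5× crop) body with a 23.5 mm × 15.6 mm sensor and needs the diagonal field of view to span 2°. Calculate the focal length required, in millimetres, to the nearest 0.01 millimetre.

Sensor diagonal = √(23.5² + 15.6²) = √795.6100 ≈ 28.2066 mm.
From α = 2·arctan(d/2f) we get f = d / (2·tan(α/2)).
With d = 28.2066 mm and α/2 = 1°, tan(α/2) ≈ 0.01746, so f ≈ 28.2066 / 0.03491 ≈ 807.9764 mm.

807.98 mm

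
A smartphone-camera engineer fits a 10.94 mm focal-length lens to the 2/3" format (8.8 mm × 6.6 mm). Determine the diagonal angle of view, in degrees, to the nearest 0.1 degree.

53.4°

Sensor diagonal = √(8.8² + 6.6²) = √121.0000 ≈ 11.0000 mm.
Angle of view α = 2·arctan(d/2f) with d = 11.0000 mm and f = 10.94 mm.
d/2f = 0.50274; arctan(0.50274) ≈ 26.6906°, so α ≈ 53.3812°.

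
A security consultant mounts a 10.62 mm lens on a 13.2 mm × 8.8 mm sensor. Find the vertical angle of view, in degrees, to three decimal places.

Angle of view α = 2·arctan(h/2f) with h = 8.8 mm and f = 10.62 mm.
h/2f = 0.41431; arctan(0.41431) ≈ 22.5048°, so α ≈ 45.0097°.

45.010°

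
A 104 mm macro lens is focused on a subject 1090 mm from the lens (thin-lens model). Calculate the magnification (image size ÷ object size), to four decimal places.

0.1055×

Thin lens: 1/f = 1/dₒ + 1/dᵢ → 1/dᵢ = 1/104 − 1/1090 = 0.0086980 mm⁻¹, so dᵢ ≈ 114.9696 mm.
Magnification m = dᵢ/dₒ = 114.9696/1090 ≈ 0.10548.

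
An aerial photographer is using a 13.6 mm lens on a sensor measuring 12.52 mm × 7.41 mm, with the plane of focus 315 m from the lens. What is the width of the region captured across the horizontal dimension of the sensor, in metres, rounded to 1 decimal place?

290.0 m

dₒ: 315 m = 315000 mm.
Similar triangles through the lens centre give W/dₒ = w/dᵢ; with 1/f = 1/dₒ + 1/dᵢ this gives W = w·(dₒ − f)/f.
W = 12.52 mm × (315000 − 13.6) / 13.6 = 12.52 × 23160.7647 ≈ 289972.774 mm = 289.973 m.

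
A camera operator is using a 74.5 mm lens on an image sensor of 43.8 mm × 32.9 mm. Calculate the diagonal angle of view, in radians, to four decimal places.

Sensor diagonal = √(43.8² + 32.9²) = √3000.8500 ≈ 54.7800 mm.
Angle of view α = 2·arctan(d/2f) with d = 54.7800 mm and f = 74.5 mm.
d/2f = 0.36765; arctan(0.36765) ≈ 0.3523 rad, so α ≈ 0.7046 rad.

0.7046 rad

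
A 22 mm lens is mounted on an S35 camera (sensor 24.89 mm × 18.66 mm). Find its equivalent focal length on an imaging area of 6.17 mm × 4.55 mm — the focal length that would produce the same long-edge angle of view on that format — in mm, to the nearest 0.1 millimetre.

5.5 mm

Equal angle of view means equal width/f ratio, so f₂ = f₁ · (width₂/width₁) = 22 × 6.17/24.89.
f₂ = 22 × 0.24789 ≈ 5.454 mm.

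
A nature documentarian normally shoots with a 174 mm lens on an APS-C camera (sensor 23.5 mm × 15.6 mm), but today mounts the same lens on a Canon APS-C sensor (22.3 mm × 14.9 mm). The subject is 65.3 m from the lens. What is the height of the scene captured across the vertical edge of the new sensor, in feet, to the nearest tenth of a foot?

18.3 ft

The focal length stays 174 mm; the relevant sensor dimension is now h = 14.9 mm. Object distance dₒ = 65.3 m = 65300 mm.
Thin-lens field height W = h·(dₒ − f)/f = 14.9 × (65300 − 174)/174 ≈ 5576.882 mm = 5576.882/304.8 ft = 18.2969 ft.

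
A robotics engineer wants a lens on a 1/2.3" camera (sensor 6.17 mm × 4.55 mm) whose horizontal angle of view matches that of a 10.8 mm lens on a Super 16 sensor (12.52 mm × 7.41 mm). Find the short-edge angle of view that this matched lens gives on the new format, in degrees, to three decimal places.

Equal horizontal AOV ⇒ f₂ = f₁ · 6.17/12.52 = 10.8 × 0.49281 ≈ 5.3224 mm.
Short-edge AOV on the new format = 2·arctan(4.55 / (2 × 5.3224)) = 2·arctan(0.42744) ≈ 46.2878°.

46.288°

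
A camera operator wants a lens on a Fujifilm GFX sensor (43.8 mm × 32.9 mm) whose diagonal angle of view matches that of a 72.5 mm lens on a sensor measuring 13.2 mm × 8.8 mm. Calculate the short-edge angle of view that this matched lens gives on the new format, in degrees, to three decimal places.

7.519°

Sensor diagonal = √(13.2² + 8.8²) = √251.6800 ≈ 15.8644 mm.
Sensor diagonal = √(43.8² + 32.9²) = √3000.8500 ≈ 54.7800 mm.
Equal diagonal AOV ⇒ f₂ = f₁ · 54.7800/15.8644 = 72.5 × 3.45301 ≈ 250.3432 mm.
Short-edge AOV on the new format = 2·arctan(32.9 / (2 × 250.3432)) = 2·arctan(0.06571) ≈ 7.5190°.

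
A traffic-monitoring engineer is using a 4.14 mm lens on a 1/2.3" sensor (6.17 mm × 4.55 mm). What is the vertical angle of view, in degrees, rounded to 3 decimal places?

57.579°

Angle of view α = 2·arctan(h/2f) with h = 4.55 mm and f = 4.14 mm.
h/2f = 0.54952; arctan(0.54952) ≈ 28.7895°, so α ≈ 57.5791°.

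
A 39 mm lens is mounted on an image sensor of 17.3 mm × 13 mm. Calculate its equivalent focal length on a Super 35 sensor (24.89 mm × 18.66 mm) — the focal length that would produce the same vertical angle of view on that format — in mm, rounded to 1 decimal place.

Equal angle of view means equal height/f ratio, so f₂ = f₁ · (height₂/height₁) = 39 × 18.66/13.
f₂ = 39 × 1.43538 ≈ 55.980 mm.

56.0 mm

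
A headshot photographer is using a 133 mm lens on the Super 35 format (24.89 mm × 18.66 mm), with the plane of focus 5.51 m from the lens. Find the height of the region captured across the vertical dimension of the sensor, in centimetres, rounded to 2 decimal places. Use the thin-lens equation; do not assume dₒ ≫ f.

dₒ: 5.51 m = 5510 mm.
Similar triangles through the lens centre give W/dₒ = h/dᵢ; with 1/f = 1/dₒ + 1/dᵢ this gives W = h·(dₒ − f)/f.
W = 18.66 mm × (5510 − 133) / 133 = 18.66 × 40.4286 ≈ 754.397 mm = 75.4397 cm.

75.44 cm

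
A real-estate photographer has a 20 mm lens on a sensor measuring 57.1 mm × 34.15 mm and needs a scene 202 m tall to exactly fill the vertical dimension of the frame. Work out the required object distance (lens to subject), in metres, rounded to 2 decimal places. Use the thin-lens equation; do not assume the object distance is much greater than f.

W: 202 m = 202000 mm.
Magnification m = h/W = dᵢ/dₒ; combined with 1/f = 1/dₒ + 1/dᵢ this gives dₒ = f·(1 + W/h).
dₒ = 20 mm × (1 + 202000/34.15) = 20 × 5916.0805 ≈ 118321.611 mm = 118.322 m.

118.32 m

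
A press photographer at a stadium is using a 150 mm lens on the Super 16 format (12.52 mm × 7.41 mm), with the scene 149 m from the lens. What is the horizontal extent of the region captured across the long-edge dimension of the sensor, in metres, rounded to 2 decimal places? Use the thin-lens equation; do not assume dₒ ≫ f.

dₒ: 149 m = 149000 mm.
Similar triangles through the lens centre give W/dₒ = w/dᵢ; with 1/f = 1/dₒ + 1/dᵢ this gives W = w·(dₒ − f)/f.
W = 12.52 mm × (149000 − 150) / 150 = 12.52 × 992.3333 ≈ 12424.013 mm = 12.424 m.

12.42 m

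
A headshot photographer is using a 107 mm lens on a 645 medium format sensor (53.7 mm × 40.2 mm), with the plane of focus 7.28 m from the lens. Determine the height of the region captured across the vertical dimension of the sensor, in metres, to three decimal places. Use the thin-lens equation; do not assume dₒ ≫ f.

dₒ: 7.28 m = 7280 mm.
Similar triangles through the lens centre give W/dₒ = h/dᵢ; with 1/f = 1/dₒ + 1/dᵢ this gives W = h·(dₒ − f)/f.
W = 40.2 mm × (7280 − 107) / 107 = 40.2 × 67.0374 ≈ 2694.903 mm = 2.6949 m.

2.695 m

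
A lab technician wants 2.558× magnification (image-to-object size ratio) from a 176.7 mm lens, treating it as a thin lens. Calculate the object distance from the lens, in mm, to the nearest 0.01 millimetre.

With m = dᵢ/dₒ and 1/f = 1/dₒ + 1/dᵢ, substituting dᵢ = m·dₒ gives 1/f = (1 + 1/m)/dₒ, hence dₒ = f·(1 + 1/m).
dₒ = 176.7 × (1 + 1/2.558) = 176.7 × 1.39093 ≈ 245.777 mm.

245.78 mm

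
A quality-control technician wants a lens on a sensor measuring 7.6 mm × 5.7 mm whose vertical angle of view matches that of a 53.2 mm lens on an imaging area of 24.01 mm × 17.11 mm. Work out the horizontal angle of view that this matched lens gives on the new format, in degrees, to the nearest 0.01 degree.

24.20°

Equal vertical AOV ⇒ f₂ = f₁ · 5.7/17.11 = 53.2 × 0.33314 ≈ 17.7230 mm.
Horizontal AOV on the new format = 2·arctan(7.6 / (2 × 17.7230)) = 2·arctan(0.21441) ≈ 24.2032°.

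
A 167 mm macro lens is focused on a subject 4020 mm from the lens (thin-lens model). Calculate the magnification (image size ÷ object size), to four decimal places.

Thin lens: 1/f = 1/dₒ + 1/dᵢ → 1/dᵢ = 1/167 − 1/4020 = 0.0057393 mm⁻¹, so dᵢ ≈ 174.2383 mm.
Magnification m = dᵢ/dₒ = 174.2383/4020 ≈ 0.04334.

0.0433×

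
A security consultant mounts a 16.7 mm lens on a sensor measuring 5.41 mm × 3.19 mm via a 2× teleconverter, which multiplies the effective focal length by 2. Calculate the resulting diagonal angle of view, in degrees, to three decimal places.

Effective focal length f = 16.7 × 2 = 33.4 mm.
Sensor diagonal = √(5.41² + 3.19²) = √39.4442 ≈ 6.2805 mm.
α = 2·arctan(6.280 / (2 × 33.4)) = 2·arctan(0.09402) ≈ 10.7422°.

10.742°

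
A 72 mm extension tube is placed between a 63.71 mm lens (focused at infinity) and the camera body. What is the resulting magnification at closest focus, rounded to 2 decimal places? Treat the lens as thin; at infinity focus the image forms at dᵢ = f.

The tube moves the image plane from f to f + e, so dᵢ = 63.71 + 72 = 135.71 mm. Focus is achieved when 1/f = 1/dₒ + 1/dᵢ, giving dₒ = 1/(1/f − 1/(f+e)).
Magnification m = dᵢ/dₒ = (f+e)·(1/f − 1/(f+e)) = e/f = 72/63.71 ≈ 1.1301.

1.13×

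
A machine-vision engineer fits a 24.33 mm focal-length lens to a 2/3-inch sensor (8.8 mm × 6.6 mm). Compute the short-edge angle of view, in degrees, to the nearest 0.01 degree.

Angle of view α = 2·arctan(h/2f) with h = 6.6 mm and f = 24.33 mm.
h/2f = 0.13564; arctan(0.13564) ≈ 7.7242°, so α ≈ 15.4484°.

15.45°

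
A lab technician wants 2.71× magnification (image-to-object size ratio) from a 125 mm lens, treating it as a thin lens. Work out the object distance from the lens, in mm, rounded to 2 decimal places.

With m = dᵢ/dₒ and 1/f = 1/dₒ + 1/dᵢ, substituting dᵢ = m·dₒ gives 1/f = (1 + 1/m)/dₒ, hence dₒ = f·(1 + 1/m).
dₒ = 125 × (1 + 1/2.71) = 125 × 1.36900 ≈ 171.125 mm.

171.13 mm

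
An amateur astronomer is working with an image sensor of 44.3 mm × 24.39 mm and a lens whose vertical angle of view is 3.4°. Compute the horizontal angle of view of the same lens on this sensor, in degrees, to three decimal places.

From the vertical AOV: f = 24.39 / (2·tan(1.7°)) = 24.39 / 0.05936 ≈ 410.8923 mm.
Horizontal AOV = 2·arctan(44.3 / (2 × 410.8923)) = 2·arctan(0.05391) ≈ 6.1713°.

6.171°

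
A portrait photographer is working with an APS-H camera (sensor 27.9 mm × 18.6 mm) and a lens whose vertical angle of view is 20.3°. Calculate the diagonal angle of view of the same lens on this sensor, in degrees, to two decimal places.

35.77°

From the vertical AOV: f = 18.6 / (2·tan(10.15°)) = 18.6 / 0.35806 ≈ 51.9473 mm.
Sensor diagonal = √(27.9² + 18.6²) = √1124.3700 ≈ 33.5316 mm.
Diagonal AOV = 2·arctan(33.5316 / (2 × 51.9473)) = 2·arctan(0.32275) ≈ 35.7746°.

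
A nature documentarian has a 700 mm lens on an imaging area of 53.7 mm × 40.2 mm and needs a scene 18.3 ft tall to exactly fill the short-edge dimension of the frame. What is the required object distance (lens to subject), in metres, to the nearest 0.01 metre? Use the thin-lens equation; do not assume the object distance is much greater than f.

97.83 m

W: 18.3 ft × 304.8 mm/ft = 5577.84 mm.
Magnification m = h/W = dᵢ/dₒ; combined with 1/f = 1/dₒ + 1/dᵢ this gives dₒ = f·(1 + W/h).
dₒ = 700 mm × (1 + 5577.84/40.2) = 700 × 139.7522 ≈ 97826.564 mm = 97.8266 m.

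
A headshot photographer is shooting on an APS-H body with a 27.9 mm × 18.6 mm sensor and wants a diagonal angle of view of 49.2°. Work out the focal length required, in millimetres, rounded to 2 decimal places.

Sensor diagonal = √(27.9² + 18.6²) = √1124.3700 ≈ 33.5316 mm.
From α = 2·arctan(d/2f) we get f = d / (2·tan(α/2)).
With d = 33.5316 mm and α/2 = 24.6°, tan(α/2) ≈ 0.45784, so f ≈ 33.5316 / 0.91567 ≈ 36.6197 mm.

36.62 mm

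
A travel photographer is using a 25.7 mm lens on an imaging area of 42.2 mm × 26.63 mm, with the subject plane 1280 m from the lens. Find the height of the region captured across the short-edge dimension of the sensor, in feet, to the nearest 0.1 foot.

4351.4 ft

dₒ: 1280 m = 1.28e+06 mm.
Similar triangles through the lens centre give W/dₒ = h/dᵢ; with 1/f = 1/dₒ + 1/dᵢ this gives W = h·(dₒ − f)/f.
W = 26.63 mm × (1.28e+06 − 25.7) / 25.7 = 26.63 × 49804.4475 ≈ 1326292.436 mm = 1326292.436/304.8 ft = 4351.35 ft.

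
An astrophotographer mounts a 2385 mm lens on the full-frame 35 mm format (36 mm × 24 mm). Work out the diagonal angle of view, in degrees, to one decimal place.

Sensor diagonal = √(36² + 24²) = √1872.0000 ≈ 43.2666 mm.
Angle of view α = 2·arctan(d/2f) with d = 43.2666 mm and f = 2385 mm.
d/2f = 0.00907; arctan(0.00907) ≈ 0.5197°, so α ≈ 1.0394°.

1.0°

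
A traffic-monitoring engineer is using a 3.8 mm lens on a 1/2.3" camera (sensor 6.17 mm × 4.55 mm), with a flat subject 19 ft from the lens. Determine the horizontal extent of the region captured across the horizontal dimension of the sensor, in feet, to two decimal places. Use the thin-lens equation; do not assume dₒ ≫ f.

dₒ: 19 ft × 304.8 mm/ft = 5791.20 mm.
Similar triangles through the lens centre give W/dₒ = w/dᵢ; with 1/f = 1/dₒ + 1/dᵢ this gives W = w·(dₒ − f)/f.
W = 6.17 mm × (5791.2 − 3.8) / 3.8 = 6.17 × 1523.0000 ≈ 9396.910 mm = 9396.910/304.8 ft = 30.8298 ft.

30.83 ft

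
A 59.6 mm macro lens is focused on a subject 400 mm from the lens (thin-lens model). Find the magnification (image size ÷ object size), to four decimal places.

Thin lens: 1/f = 1/dₒ + 1/dᵢ → 1/dᵢ = 1/59.6 − 1/400 = 0.0142785 mm⁻¹, so dᵢ ≈ 70.0353 mm.
Magnification m = dᵢ/dₒ = 70.0353/400 ≈ 0.17509.

0.1751×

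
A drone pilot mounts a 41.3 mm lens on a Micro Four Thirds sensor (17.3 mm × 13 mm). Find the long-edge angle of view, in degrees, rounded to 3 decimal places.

Angle of view α = 2·arctan(w/2f) with w = 17.3 mm and f = 41.3 mm.
w/2f = 0.20944; arctan(0.20944) ≈ 11.8292°, so α ≈ 23.6584°.

23.658°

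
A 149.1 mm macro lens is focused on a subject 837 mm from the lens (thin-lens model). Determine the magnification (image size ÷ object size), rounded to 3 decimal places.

Thin lens: 1/f = 1/dₒ + 1/dᵢ → 1/dᵢ = 1/149.1 − 1/837 = 0.0055122 mm⁻¹, so dᵢ ≈ 181.4169 mm.
Magnification m = dᵢ/dₒ = 181.4169/837 ≈ 0.21675.

0.217×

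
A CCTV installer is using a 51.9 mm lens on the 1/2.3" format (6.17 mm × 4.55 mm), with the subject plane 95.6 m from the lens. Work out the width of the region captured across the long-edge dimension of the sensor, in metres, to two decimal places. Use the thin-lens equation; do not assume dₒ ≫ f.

11.36 m

dₒ: 95.6 m = 95600 mm.
Similar triangles through the lens centre give W/dₒ = w/dᵢ; with 1/f = 1/dₒ + 1/dᵢ this gives W = w·(dₒ − f)/f.
W = 6.17 mm × (95600 − 51.9) / 51.9 = 6.17 × 1841.0039 ≈ 11358.994 mm = 11.359 m.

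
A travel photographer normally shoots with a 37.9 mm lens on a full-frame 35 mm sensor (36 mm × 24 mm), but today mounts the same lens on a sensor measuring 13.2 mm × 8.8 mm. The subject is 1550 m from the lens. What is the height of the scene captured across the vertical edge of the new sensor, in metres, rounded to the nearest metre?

360 m

The focal length stays 37.9 mm; the relevant sensor dimension is now h = 8.8 mm. Object distance dₒ = 1550 m = 1.55e+06 mm.
Thin-lens field height W = h·(dₒ − f)/f = 8.8 × (1.55e+06 − 37.9)/37.9 ≈ 359885.659 mm = 359.886 m.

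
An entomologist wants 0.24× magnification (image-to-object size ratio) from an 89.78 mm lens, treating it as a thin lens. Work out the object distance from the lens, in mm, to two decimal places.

463.86 mm

With m = dᵢ/dₒ and 1/f = 1/dₒ + 1/dᵢ, substituting dᵢ = m·dₒ gives 1/f = (1 + 1/m)/dₒ, hence dₒ = f·(1 + 1/m).
dₒ = 89.78 × (1 + 1/0.24) = 89.78 × 5.16667 ≈ 463.863 mm.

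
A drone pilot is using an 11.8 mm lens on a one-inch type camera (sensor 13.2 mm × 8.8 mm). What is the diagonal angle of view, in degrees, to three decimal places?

Sensor diagonal = √(13.2² + 8.8²) = √251.6800 ≈ 15.8644 mm.
Angle of view α = 2·arctan(d/2f) with d = 15.8644 mm and f = 11.8 mm.
d/2f = 0.67222; arctan(0.67222) ≈ 33.9098°, so α ≈ 67.8197°.

67.820°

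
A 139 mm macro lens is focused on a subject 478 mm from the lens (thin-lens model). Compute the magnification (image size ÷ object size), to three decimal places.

0.410×

Thin lens: 1/f = 1/dₒ + 1/dᵢ → 1/dᵢ = 1/139 − 1/478 = 0.0051022 mm⁻¹, so dᵢ ≈ 195.9941 mm.
Magnification m = dᵢ/dₒ = 195.9941/478 ≈ 0.41003.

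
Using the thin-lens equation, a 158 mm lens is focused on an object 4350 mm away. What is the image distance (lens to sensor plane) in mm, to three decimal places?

1/dᵢ = 1/f − 1/dₒ = 1/158 − 1/4350 = 0.0060992 mm⁻¹.
dᵢ = 1/0.0060992 ≈ 163.9552 mm.

163.955 mm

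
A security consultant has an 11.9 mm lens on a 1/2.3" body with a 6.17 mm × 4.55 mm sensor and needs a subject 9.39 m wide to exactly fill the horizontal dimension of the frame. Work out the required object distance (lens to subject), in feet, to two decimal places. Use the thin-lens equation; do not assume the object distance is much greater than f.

59.46 ft

W: 9.39 m = 9390 mm.
Magnification m = w/W = dᵢ/dₒ; combined with 1/f = 1/dₒ + 1/dᵢ this gives dₒ = f·(1 + W/w).
dₒ = 11.9 mm × (1 + 9390/6.17) = 11.9 × 1522.8801 ≈ 18122.273 mm = 18122.273/304.8 ft = 59.4563 ft.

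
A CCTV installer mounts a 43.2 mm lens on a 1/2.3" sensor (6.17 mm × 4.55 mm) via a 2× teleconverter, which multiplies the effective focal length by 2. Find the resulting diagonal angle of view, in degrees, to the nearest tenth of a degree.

5.1°

Effective focal length f = 43.2 × 2 = 86.4 mm.
Sensor diagonal = √(6.17² + 4.55²) = √58.7714 ≈ 7.6663 mm.
α = 2·arctan(7.666 / (2 × 86.4)) = 2·arctan(0.04436) ≈ 5.0805°.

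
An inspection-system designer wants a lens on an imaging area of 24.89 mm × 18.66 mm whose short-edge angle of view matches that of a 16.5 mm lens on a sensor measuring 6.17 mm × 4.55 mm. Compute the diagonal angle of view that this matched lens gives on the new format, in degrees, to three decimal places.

Equal short-edge AOV ⇒ f₂ = f₁ · 18.66/4.55 = 16.5 × 4.10110 ≈ 67.6681 mm.
Sensor diagonal = √(24.89² + 18.66²) = √967.7077 ≈ 31.1080 mm.
Diagonal AOV on the new format = 2·arctan(31.1080 / (2 × 67.6681)) = 2·arctan(0.22986) ≈ 25.8900°.

25.890°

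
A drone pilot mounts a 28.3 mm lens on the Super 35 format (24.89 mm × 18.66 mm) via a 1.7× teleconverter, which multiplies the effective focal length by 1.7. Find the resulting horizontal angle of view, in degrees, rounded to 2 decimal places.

Effective focal length f = 28.3 × 1.7 = 48.11 mm.
α = 2·arctan(24.89 / (2 × 48.11)) = 2·arctan(0.25868) ≈ 29.0065°.

29.01°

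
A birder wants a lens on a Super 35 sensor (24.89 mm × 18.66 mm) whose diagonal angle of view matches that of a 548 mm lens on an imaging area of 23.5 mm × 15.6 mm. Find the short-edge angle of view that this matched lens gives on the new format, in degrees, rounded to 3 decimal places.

Sensor diagonal = √(23.5² + 15.6²) = √795.6100 ≈ 28.2066 mm.
Sensor diagonal = √(24.89² + 18.66²) = √967.7077 ≈ 31.1080 mm.
Equal diagonal AOV ⇒ f₂ = f₁ · 31.1080/28.2066 = 548 × 1.10286 ≈ 604.3695 mm.
Short-edge AOV on the new format = 2·arctan(18.66 / (2 × 604.3695)) = 2·arctan(0.01544) ≈ 1.7689°.

1.769°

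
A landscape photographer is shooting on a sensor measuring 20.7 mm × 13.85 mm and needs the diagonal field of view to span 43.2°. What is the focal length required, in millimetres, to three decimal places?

Sensor diagonal = √(20.7² + 13.85²) = √620.3125 ≈ 24.9061 mm.
From α = 2·arctan(d/2f) we get f = d / (2·tan(α/2)).
With d = 24.9061 mm and α/2 = 21.6°, tan(α/2) ≈ 0.39593, so f ≈ 24.9061 / 0.79186 ≈ 31.4528 mm.

31.453 mm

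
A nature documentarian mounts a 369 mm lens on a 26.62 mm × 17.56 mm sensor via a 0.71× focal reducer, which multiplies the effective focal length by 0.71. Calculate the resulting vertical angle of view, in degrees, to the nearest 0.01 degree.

Effective focal length f = 369 × 0.71 = 261.99 mm.
α = 2·arctan(17.56 / (2 × 261.99)) = 2·arctan(0.03351) ≈ 3.8388°.

3.84°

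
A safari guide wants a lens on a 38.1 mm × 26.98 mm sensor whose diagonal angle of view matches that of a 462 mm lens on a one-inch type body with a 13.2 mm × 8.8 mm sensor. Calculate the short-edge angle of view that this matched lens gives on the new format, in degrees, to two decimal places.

Sensor diagonal = √(13.2² + 8.8²) = √251.6800 ≈ 15.8644 mm.
Sensor diagonal = √(38.1² + 26.98²) = √2179.5304 ≈ 46.6854 mm.
Equal diagonal AOV ⇒ f₂ = f₁ · 46.6854/15.8644 = 462 × 2.94278 ≈ 1359.5622 mm.
Short-edge AOV on the new format = 2·arctan(26.98 / (2 × 1359.5622)) = 2·arctan(0.00992) ≈ 1.1370°.

1.14°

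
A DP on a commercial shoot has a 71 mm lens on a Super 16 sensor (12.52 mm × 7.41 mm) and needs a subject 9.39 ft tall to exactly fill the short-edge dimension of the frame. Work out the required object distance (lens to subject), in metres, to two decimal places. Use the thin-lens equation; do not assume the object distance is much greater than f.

27.49 m

W: 9.39 ft × 304.8 mm/ft = 2862.07 mm.
Magnification m = h/W = dᵢ/dₒ; combined with 1/f = 1/dₒ + 1/dᵢ this gives dₒ = f·(1 + W/h).
dₒ = 71 mm × (1 + 2862.07/7.41) = 71 × 387.2445 ≈ 27494.361 mm = 27.4944 m.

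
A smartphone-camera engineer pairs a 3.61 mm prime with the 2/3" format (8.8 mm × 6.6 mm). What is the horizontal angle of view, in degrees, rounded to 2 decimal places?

Angle of view α = 2·arctan(w/2f) with w = 8.8 mm and f = 3.61 mm.
w/2f = 1.21884; arctan(1.21884) ≈ 50.6327°, so α ≈ 101.2654°.

101.27°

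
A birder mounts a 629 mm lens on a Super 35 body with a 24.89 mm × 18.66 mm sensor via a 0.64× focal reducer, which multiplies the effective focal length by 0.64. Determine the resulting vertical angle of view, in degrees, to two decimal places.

2.66°

Effective focal length f = 629 × 0.64 = 402.56 mm.
α = 2·arctan(18.66 / (2 × 402.56)) = 2·arctan(0.02318) ≈ 2.6554°.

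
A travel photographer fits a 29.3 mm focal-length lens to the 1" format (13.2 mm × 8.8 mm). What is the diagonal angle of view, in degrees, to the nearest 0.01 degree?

30.30°

Sensor diagonal = √(13.2² + 8.8²) = √251.6800 ≈ 15.8644 mm.
Angle of view α = 2·arctan(d/2f) with d = 15.8644 mm and f = 29.3 mm.
d/2f = 0.27072; arctan(0.27072) ≈ 15.1482°, so α ≈ 30.2965°.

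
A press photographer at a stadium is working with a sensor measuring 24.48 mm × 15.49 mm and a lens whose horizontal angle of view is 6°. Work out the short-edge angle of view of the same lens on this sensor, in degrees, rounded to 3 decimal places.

From the horizontal AOV: f = 24.48 / (2·tan(3°)) = 24.48 / 0.10482 ≈ 233.5531 mm.
Short-edge AOV = 2·arctan(15.49 / (2 × 233.5531)) = 2·arctan(0.03316) ≈ 3.7986°.

3.799°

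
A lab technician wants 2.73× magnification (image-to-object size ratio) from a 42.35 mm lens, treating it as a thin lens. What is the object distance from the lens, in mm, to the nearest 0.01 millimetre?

With m = dᵢ/dₒ and 1/f = 1/dₒ + 1/dᵢ, substituting dᵢ = m·dₒ gives 1/f = (1 + 1/m)/dₒ, hence dₒ = f·(1 + 1/m).
dₒ = 42.35 × (1 + 1/2.73) = 42.35 × 1.36630 ≈ 57.863 mm.

57.86 mm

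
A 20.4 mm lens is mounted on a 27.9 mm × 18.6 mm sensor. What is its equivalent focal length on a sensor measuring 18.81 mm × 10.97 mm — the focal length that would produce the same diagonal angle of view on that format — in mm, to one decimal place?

13.2 mm

Sensor diagonal = √(27.9² + 18.6²) = √1124.3700 ≈ 33.5316 mm.
Sensor diagonal = √(18.81² + 10.97²) = √474.1570 ≈ 21.7751 mm.
Equal angle of view means equal diagonal/f ratio, so f₂ = f₁ · (diagonal₂/diagonal₁) = 20.4 × 21.7751/33.5316.
f₂ = 20.4 × 0.64939 ≈ 13.248 mm.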